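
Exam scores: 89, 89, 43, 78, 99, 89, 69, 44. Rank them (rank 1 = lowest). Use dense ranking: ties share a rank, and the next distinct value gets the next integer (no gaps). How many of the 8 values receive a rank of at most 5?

7

Sorted (ascending): 43, 44, 69, 78, 89, 89, 89, 99
The 3 values of 89 share dense rank 5.
Remaining distinct values take the next consecutive integers.
Ranks ≤ 5: {1, 2, 3, 4, 5, 5, 5} → 7 values.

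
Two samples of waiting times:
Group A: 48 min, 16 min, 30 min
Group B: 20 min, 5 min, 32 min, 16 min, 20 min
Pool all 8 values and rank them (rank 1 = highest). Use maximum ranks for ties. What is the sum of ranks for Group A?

11

Sorted (descending): 48, 32, 30, 20, 20, 16, 16, 5
The 2 values of 20 occupy positions 4–5 → each gets rank 5.
The 2 values of 16 occupy positions 6–7 → each gets rank 7.
Group A values → pooled ranks: 48→1, 16→7, 30→3
Rank sum = 1 + 7 + 3 = 11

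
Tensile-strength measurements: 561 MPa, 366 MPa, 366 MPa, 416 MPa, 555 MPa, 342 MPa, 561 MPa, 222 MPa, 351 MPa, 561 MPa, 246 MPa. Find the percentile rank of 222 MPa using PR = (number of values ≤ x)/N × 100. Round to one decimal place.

9.1

N = 11.
Strictly below 222: 0. Equal to 222: 1.
PR = 1/11 × 100 = 9.1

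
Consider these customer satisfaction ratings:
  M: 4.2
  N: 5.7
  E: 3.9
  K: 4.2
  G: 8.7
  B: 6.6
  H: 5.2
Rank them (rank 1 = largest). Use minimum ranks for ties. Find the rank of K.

Sorted (descending): 8.7, 6.6, 5.7, 5.2, 4.2, 4.2, 3.9
The 2 values of 4.2 occupy positions 5–6 → each gets rank 5.
K has value 4.2 → rank 5.

5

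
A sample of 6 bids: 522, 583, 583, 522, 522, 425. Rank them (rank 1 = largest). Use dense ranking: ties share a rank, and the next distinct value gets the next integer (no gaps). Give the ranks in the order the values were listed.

2, 1, 1, 2, 2, 3

Sorted (descending): 583, 583, 522, 522, 522, 425
The 2 values of 583 share dense rank 1.
The 3 values of 522 share dense rank 2.
Remaining distinct values take the next consecutive integers.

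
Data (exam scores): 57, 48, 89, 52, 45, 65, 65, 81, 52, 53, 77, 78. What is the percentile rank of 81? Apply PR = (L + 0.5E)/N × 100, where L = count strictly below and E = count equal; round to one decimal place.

N = 12.
Strictly below 81: 10. Equal to 81: 1.
PR = (10 + 0.5·1)/12 × 100 = 87.5

87.5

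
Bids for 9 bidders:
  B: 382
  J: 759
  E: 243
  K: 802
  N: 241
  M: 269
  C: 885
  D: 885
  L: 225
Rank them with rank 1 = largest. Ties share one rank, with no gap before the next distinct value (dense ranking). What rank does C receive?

1

Sorted (descending): 885, 885, 802, 759, 382, 269, 243, 241, 225
The 2 values of 885 share dense rank 1.
Remaining distinct values take the next consecutive integers.
C has value 885 → rank 1.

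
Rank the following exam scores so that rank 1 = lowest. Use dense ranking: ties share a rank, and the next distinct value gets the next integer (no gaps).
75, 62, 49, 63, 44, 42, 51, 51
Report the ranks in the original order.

7, 5, 3, 6, 2, 1, 4, 4

Sorted (ascending): 42, 44, 49, 51, 51, 62, 63, 75
The 2 values of 51 share dense rank 4.
Remaining distinct values take the next consecutive integers.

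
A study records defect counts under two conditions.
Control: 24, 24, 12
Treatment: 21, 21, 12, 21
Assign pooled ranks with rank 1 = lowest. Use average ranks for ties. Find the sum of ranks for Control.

14.5

Sorted (ascending): 12, 12, 21, 21, 21, 24, 24
The 2 values of 12 occupy positions 1–2 → average rank (1+2)/2 = 1.5.
The 3 values of 21 occupy positions 3–5 → average rank 4.
The 2 values of 24 occupy positions 6–7 → average rank (6+7)/2 = 6.5.
Control values → pooled ranks: 24→6.5, 24→6.5, 12→1.5
Rank sum = 6.5 + 6.5 + 1.5 = 14.5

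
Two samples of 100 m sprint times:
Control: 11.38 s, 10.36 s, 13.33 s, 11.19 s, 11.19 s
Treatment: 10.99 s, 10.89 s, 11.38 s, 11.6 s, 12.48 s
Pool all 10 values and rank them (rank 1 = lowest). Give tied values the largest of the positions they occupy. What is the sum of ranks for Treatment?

29

Sorted (ascending): 10.36, 10.89, 10.99, 11.19, 11.19, 11.38, 11.38, 11.6, 12.48, 13.33
The 2 values of 11.19 occupy positions 4–5 → each gets rank 5.
The 2 values of 11.38 occupy positions 6–7 → each gets rank 7.
Treatment values → pooled ranks: 10.99→3, 10.89→2, 11.38→7, 11.6→8, 12.48→9
Rank sum = 3 + 2 + 7 + 8 + 9 = 29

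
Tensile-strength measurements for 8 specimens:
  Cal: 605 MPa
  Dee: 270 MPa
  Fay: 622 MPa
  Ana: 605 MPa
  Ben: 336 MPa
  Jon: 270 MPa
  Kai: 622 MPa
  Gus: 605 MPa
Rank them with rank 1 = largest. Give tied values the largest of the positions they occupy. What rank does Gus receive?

Sorted (descending): 622, 622, 605, 605, 605, 336, 270, 270
The 2 values of 622 occupy positions 1–2 → each gets rank 2.
The 3 values of 605 occupy positions 3–5 → each gets rank 5.
The 2 values of 270 occupy positions 7–8 → each gets rank 8.
Gus has value 605 MPa → rank 5.

5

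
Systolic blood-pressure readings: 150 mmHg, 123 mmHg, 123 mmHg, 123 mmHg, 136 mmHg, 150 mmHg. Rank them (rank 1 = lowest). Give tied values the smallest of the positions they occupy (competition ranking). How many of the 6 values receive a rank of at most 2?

Sorted (ascending): 123, 123, 123, 136, 150, 150
The 3 values of 123 occupy positions 1–3 → each gets rank 1.
The 2 values of 150 occupy positions 5–6 → each gets rank 5.
Ranks ≤ 2: {1, 1, 1} → 3 values.

3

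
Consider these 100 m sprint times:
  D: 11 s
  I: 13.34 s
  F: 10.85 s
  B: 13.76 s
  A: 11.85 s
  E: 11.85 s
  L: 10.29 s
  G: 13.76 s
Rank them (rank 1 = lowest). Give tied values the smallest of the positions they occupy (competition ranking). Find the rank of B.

Sorted (ascending): 10.29, 10.85, 11, 11.85, 11.85, 13.34, 13.76, 13.76
The 2 values of 11.85 occupy positions 4–5 → each gets rank 4.
The 2 values of 13.76 occupy positions 7–8 → each gets rank 7.
B has value 13.76 s → rank 7.

7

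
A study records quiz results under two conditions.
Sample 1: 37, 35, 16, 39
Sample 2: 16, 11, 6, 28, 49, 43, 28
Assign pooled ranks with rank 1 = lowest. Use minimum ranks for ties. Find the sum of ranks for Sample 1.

27

Sorted (ascending): 6, 11, 16, 16, 28, 28, 35, 37, 39, 43, 49
The 2 values of 16 occupy positions 3–4 → each gets rank 3.
The 2 values of 28 occupy positions 5–6 → each gets rank 5.
Sample 1 values → pooled ranks: 37→8, 35→7, 16→3, 39→9
Rank sum = 8 + 7 + 3 + 9 = 27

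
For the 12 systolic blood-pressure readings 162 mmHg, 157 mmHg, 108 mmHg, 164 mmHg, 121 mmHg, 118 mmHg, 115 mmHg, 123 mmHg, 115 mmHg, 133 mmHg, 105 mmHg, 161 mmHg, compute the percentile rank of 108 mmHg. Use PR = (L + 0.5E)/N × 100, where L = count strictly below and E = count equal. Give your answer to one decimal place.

N = 12.
Strictly below 108: 1. Equal to 108: 1.
PR = (1 + 0.5·1)/12 × 100 = 12.5

12.5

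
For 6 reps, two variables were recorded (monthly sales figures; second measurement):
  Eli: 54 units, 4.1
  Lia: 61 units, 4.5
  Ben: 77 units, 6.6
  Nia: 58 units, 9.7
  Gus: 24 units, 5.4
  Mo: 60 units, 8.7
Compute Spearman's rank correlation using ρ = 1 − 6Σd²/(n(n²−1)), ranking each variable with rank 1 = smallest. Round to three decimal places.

Ranks of variable 1: 2, 5, 6, 3, 1, 4
Ranks of variable 2: 1, 2, 4, 6, 3, 5
d = r₁ − r₂: 1, 3, 2, -3, -2, -1
d²: 1, 9, 4, 9, 4, 1; Σd² = 28
ρ = 1 − 6·28/(6·35) = 1 − 168/210 = 0.200

0.200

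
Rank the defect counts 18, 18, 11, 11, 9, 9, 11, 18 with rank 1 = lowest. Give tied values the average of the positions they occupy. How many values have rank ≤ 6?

Sorted (ascending): 9, 9, 11, 11, 11, 18, 18, 18
The 2 values of 9 occupy positions 1–2 → average rank (1+2)/2 = 1.5.
The 3 values of 11 occupy positions 3–5 → average rank 4.
The 3 values of 18 occupy positions 6–8 → average rank 7.
Ranks ≤ 6: {1.5, 1.5, 4, 4, 4} → 5 values.

5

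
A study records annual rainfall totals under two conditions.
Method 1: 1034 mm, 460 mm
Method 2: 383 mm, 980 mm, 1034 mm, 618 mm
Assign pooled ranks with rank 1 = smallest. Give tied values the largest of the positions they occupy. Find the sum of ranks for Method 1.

8

Sorted (ascending): 383, 460, 618, 980, 1034, 1034
The 2 values of 1034 occupy positions 5–6 → each gets rank 6.
Method 1 values → pooled ranks: 1034→6, 460→2
Rank sum = 6 + 2 = 8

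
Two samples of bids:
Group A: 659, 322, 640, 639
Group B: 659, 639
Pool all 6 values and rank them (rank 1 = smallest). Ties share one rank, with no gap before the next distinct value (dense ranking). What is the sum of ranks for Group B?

Sorted (ascending): 322, 639, 639, 640, 659, 659
The 2 values of 639 share dense rank 2.
The 2 values of 659 share dense rank 4.
Remaining distinct values take the next consecutive integers.
Group B values → pooled ranks: 659→4, 639→2
Rank sum = 4 + 2 = 6

6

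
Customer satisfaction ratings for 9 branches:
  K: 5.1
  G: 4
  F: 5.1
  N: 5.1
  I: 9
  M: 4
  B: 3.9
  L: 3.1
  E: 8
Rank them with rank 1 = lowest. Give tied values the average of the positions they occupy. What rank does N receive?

Sorted (ascending): 3.1, 3.9, 4, 4, 5.1, 5.1, 5.1, 8, 9
The 2 values of 4 occupy positions 3–4 → average rank (3+4)/2 = 3.5.
The 3 values of 5.1 occupy positions 5–7 → average rank 6.
N has value 5.1 → rank 6.

6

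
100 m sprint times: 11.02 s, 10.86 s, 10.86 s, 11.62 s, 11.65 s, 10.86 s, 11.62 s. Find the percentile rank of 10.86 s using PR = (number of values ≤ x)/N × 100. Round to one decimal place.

N = 7.
Strictly below 10.86: 0. Equal to 10.86: 3.
PR = 3/7 × 100 = 42.9

42.9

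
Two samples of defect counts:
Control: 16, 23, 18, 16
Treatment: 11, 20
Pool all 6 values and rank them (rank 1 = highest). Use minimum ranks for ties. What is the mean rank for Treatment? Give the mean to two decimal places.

4.00

Sorted (descending): 23, 20, 18, 16, 16, 11
The 2 values of 16 occupy positions 4–5 → each gets rank 4.
Treatment values → pooled ranks: 11→6, 20→2
Mean rank = (6 + 2) / 2 = 4.00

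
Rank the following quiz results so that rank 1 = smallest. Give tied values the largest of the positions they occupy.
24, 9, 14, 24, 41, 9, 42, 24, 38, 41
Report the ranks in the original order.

Sorted (ascending): 9, 9, 14, 24, 24, 24, 38, 41, 41, 42
The 2 values of 9 occupy positions 1–2 → each gets rank 2.
The 3 values of 24 occupy positions 4–6 → each gets rank 6.
The 2 values of 41 occupy positions 8–9 → each gets rank 9.

6, 2, 3, 6, 9, 2, 10, 6, 7, 9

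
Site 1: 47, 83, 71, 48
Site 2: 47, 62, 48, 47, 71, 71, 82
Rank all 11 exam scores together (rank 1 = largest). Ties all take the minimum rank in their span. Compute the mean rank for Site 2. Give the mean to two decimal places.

5.57

Sorted (descending): 83, 82, 71, 71, 71, 62, 48, 48, 47, 47, 47
The 3 values of 71 occupy positions 3–5 → each gets rank 3.
The 2 values of 48 occupy positions 7–8 → each gets rank 7.
The 3 values of 47 occupy positions 9–11 → each gets rank 9.
Site 2 values → pooled ranks: 47→9, 62→6, 48→7, 47→9, 71→3, 71→3, 82→2
Mean rank = (9 + 6 + 7 + 9 + 3 + 3 + 2) / 7 = 5.57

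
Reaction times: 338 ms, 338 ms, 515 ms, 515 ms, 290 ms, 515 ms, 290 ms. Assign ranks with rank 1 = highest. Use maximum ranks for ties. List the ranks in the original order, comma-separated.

Sorted (descending): 515, 515, 515, 338, 338, 290, 290
The 3 values of 515 occupy positions 1–3 → each gets rank 3.
The 2 values of 338 occupy positions 4–5 → each gets rank 5.
The 2 values of 290 occupy positions 6–7 → each gets rank 7.

5, 5, 3, 3, 7, 3, 7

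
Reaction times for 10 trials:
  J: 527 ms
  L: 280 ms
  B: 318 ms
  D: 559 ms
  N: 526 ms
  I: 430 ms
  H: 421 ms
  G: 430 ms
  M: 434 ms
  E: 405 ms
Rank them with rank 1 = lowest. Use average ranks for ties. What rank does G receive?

Sorted (ascending): 280, 318, 405, 421, 430, 430, 434, 526, 527, 559
The 2 values of 430 occupy positions 5–6 → average rank (5+6)/2 = 5.5.
G has value 430 ms → rank 5.5.

5.5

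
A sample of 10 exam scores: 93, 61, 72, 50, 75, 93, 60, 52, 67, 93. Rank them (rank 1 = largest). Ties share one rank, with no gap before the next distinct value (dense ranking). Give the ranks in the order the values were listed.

1, 5, 3, 8, 2, 1, 6, 7, 4, 1

Sorted (descending): 93, 93, 93, 75, 72, 67, 61, 60, 52, 50
The 3 values of 93 share dense rank 1.
Remaining distinct values take the next consecutive integers.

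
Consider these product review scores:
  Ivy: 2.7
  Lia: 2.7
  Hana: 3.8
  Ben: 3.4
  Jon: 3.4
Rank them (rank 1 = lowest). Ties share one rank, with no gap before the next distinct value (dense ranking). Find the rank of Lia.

Sorted (ascending): 2.7, 2.7, 3.4, 3.4, 3.8
The 2 values of 2.7 share dense rank 1.
The 2 values of 3.4 share dense rank 2.
Remaining distinct values take the next consecutive integers.
Lia has value 2.7 → rank 1.

1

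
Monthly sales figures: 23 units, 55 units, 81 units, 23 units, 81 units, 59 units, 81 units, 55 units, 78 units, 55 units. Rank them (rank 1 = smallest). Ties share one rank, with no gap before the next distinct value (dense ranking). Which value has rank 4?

Sorted (ascending): 23, 23, 55, 55, 55, 59, 78, 81, 81, 81
The 2 values of 23 share dense rank 1.
The 3 values of 55 share dense rank 2.
The 3 values of 81 share dense rank 5.
Remaining distinct values take the next consecutive integers.
Rank 4 → value 78.

78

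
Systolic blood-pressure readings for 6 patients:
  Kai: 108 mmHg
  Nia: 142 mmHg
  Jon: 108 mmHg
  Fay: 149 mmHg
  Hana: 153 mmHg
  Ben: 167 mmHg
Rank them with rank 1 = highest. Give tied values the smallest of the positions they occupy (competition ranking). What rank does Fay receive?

3

Sorted (descending): 167, 153, 149, 142, 108, 108
The 2 values of 108 occupy positions 5–6 → each gets rank 5.
Fay has value 149 mmHg → rank 3.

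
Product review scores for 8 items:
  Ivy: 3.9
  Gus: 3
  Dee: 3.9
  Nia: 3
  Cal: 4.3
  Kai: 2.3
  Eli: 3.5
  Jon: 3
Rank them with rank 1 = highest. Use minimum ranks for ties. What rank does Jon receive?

5

Sorted (descending): 4.3, 3.9, 3.9, 3.5, 3, 3, 3, 2.3
The 2 values of 3.9 occupy positions 2–3 → each gets rank 2.
The 3 values of 3 occupy positions 5–7 → each gets rank 5.
Jon has value 3 → rank 5.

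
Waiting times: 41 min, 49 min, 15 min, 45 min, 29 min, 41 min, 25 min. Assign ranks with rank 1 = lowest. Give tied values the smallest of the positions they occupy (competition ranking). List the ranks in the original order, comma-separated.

4, 7, 1, 6, 3, 4, 2

Sorted (ascending): 15, 25, 29, 41, 41, 45, 49
The 2 values of 41 occupy positions 4–5 → each gets rank 4.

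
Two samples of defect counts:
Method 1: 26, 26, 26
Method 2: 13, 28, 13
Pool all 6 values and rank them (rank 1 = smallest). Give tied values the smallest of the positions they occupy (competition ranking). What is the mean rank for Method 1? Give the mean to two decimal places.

Sorted (ascending): 13, 13, 26, 26, 26, 28
The 2 values of 13 occupy positions 1–2 → each gets rank 1.
The 3 values of 26 occupy positions 3–5 → each gets rank 3.
Method 1 values → pooled ranks: 26→3, 26→3, 26→3
Mean rank = (3 + 3 + 3) / 3 = 3.00

3.00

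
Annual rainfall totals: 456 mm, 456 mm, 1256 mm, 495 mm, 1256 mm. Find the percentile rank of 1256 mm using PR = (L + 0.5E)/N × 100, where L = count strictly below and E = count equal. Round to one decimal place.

N = 5.
Strictly below 1256: 3. Equal to 1256: 2.
PR = (3 + 0.5·2)/5 × 100 = 80.0

80.0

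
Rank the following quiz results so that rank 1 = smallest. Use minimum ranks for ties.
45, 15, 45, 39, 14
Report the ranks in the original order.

4, 2, 4, 3, 1

Sorted (ascending): 14, 15, 39, 45, 45
The 2 values of 45 occupy positions 4–5 → each gets rank 4.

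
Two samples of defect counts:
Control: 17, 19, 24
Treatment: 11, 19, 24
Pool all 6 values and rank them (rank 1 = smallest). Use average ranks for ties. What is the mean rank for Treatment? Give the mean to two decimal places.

Sorted (ascending): 11, 17, 19, 19, 24, 24
The 2 values of 19 occupy positions 3–4 → average rank (3+4)/2 = 3.5.
The 2 values of 24 occupy positions 5–6 → average rank (5+6)/2 = 5.5.
Treatment values → pooled ranks: 11→1, 19→3.5, 24→5.5
Mean rank = (1 + 3.5 + 5.5) / 3 = 3.33

3.33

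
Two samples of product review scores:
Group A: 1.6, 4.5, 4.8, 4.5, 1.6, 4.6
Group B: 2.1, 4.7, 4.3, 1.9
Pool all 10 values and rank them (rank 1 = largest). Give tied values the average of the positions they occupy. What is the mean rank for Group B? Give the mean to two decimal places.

5.75

Sorted (descending): 4.8, 4.7, 4.6, 4.5, 4.5, 4.3, 2.1, 1.9, 1.6, 1.6
The 2 values of 4.5 occupy positions 4–5 → average rank (4+5)/2 = 4.5.
The 2 values of 1.6 occupy positions 9–10 → average rank (9+10)/2 = 9.5.
Group B values → pooled ranks: 2.1→7, 4.7→2, 4.3→6, 1.9→8
Mean rank = (7 + 2 + 6 + 8) / 4 = 5.75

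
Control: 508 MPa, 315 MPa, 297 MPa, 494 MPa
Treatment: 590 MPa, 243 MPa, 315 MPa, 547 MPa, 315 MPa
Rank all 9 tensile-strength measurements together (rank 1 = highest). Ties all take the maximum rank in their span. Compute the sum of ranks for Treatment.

26

Sorted (descending): 590, 547, 508, 494, 315, 315, 315, 297, 243
The 3 values of 315 occupy positions 5–7 → each gets rank 7.
Treatment values → pooled ranks: 590→1, 243→9, 315→7, 547→2, 315→7
Rank sum = 1 + 9 + 7 + 2 + 7 = 26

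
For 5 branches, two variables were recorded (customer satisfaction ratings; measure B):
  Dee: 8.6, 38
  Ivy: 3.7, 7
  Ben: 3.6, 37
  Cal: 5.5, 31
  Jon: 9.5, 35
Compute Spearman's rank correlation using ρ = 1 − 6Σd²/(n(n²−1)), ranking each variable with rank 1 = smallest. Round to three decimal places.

0.200

Ranks of variable 1: 4, 2, 1, 3, 5
Ranks of variable 2: 5, 1, 4, 2, 3
d = r₁ − r₂: -1, 1, -3, 1, 2
d²: 1, 1, 9, 1, 4; Σd² = 16
ρ = 1 − 6·16/(5·24) = 1 − 96/120 = 0.200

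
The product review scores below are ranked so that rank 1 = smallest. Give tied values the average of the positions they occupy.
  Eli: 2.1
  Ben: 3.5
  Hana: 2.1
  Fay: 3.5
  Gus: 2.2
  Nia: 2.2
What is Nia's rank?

3.5

Sorted (ascending): 2.1, 2.1, 2.2, 2.2, 3.5, 3.5
The 2 values of 2.1 occupy positions 1–2 → average rank (1+2)/2 = 1.5.
The 2 values of 2.2 occupy positions 3–4 → average rank (3+4)/2 = 3.5.
The 2 values of 3.5 occupy positions 5–6 → average rank (5+6)/2 = 5.5.
Nia has value 2.2 → rank 3.5.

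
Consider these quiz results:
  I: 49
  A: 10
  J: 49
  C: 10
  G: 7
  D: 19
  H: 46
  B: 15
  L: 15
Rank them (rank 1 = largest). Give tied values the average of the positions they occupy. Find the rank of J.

Sorted (descending): 49, 49, 46, 19, 15, 15, 10, 10, 7
The 2 values of 49 occupy positions 1–2 → average rank (1+2)/2 = 1.5.
The 2 values of 15 occupy positions 5–6 → average rank (5+6)/2 = 5.5.
The 2 values of 10 occupy positions 7–8 → average rank (7+8)/2 = 7.5.
J has value 49 → rank 1.5.

1.5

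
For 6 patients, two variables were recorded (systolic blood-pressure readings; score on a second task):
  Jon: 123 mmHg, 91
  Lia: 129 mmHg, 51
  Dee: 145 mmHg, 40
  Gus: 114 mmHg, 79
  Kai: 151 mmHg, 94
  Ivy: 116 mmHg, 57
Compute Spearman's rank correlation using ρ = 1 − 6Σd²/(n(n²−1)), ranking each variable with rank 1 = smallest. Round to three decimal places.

Ranks of variable 1: 3, 4, 5, 1, 6, 2
Ranks of variable 2: 5, 2, 1, 4, 6, 3
d = r₁ − r₂: -2, 2, 4, -3, 0, -1
d²: 4, 4, 16, 9, 0, 1; Σd² = 34
ρ = 1 − 6·34/(6·35) = 1 − 204/210 = 0.029

0.029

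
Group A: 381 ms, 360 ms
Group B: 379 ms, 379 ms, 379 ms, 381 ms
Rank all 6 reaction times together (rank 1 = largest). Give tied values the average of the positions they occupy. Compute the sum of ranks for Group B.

Sorted (descending): 381, 381, 379, 379, 379, 360
The 2 values of 381 occupy positions 1–2 → average rank (1+2)/2 = 1.5.
The 3 values of 379 occupy positions 3–5 → average rank 4.
Group B values → pooled ranks: 379→4, 379→4, 379→4, 381→1.5
Rank sum = 4 + 4 + 4 + 1.5 = 13.5

13.5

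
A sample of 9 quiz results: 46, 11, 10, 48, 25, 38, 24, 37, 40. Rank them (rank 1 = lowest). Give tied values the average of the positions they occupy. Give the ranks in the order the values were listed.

8, 2, 1, 9, 4, 6, 3, 5, 7

Sorted (ascending): 10, 11, 24, 25, 37, 38, 40, 46, 48
No ties — each value takes its position as its rank.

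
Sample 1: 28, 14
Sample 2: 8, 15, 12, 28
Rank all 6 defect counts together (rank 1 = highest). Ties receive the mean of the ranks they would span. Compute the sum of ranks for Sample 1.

Sorted (descending): 28, 28, 15, 14, 12, 8
The 2 values of 28 occupy positions 1–2 → average rank (1+2)/2 = 1.5.
Sample 1 values → pooled ranks: 28→1.5, 14→4
Rank sum = 1.5 + 4 = 5.5

5.5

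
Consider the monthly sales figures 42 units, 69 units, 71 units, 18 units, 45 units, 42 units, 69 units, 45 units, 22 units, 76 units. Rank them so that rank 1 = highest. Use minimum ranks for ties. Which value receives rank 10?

18

Sorted (descending): 76, 71, 69, 69, 45, 45, 42, 42, 22, 18
The 2 values of 69 occupy positions 3–4 → each gets rank 3.
The 2 values of 45 occupy positions 5–6 → each gets rank 5.
The 2 values of 42 occupy positions 7–8 → each gets rank 7.
Rank 10 → value 18.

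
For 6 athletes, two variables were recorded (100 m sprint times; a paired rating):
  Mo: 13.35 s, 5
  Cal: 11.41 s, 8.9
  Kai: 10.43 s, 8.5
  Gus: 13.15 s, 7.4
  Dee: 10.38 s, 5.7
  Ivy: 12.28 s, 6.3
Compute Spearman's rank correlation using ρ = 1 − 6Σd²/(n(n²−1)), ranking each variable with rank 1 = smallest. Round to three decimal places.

-0.314

Ranks of variable 1: 6, 3, 2, 5, 1, 4
Ranks of variable 2: 1, 6, 5, 4, 2, 3
d = r₁ − r₂: 5, -3, -3, 1, -1, 1
d²: 25, 9, 9, 1, 1, 1; Σd² = 46
ρ = 1 − 6·46/(6·35) = 1 − 276/210 = -0.314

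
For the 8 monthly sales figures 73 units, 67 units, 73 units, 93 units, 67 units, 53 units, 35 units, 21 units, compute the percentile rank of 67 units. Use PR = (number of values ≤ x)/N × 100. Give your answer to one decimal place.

62.5

N = 8.
Strictly below 67: 3. Equal to 67: 2.
PR = 5/8 × 100 = 62.5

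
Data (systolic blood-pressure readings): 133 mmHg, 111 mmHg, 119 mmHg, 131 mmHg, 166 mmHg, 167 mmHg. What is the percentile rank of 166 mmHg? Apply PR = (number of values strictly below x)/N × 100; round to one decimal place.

N = 6.
Strictly below 166: 4. Equal to 166: 1.
PR = 4/6 × 100 = 66.7

66.7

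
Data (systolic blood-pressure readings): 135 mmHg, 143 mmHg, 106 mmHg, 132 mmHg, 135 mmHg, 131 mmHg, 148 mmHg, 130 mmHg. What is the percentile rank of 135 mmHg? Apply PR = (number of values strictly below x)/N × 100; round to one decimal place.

N = 8.
Strictly below 135: 4. Equal to 135: 2.
PR = 4/8 × 100 = 50.0

50.0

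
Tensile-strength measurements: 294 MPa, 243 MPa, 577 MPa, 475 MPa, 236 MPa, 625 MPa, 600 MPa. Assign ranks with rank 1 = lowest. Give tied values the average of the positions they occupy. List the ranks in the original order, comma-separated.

3, 2, 5, 4, 1, 7, 6

Sorted (ascending): 236, 243, 294, 475, 577, 600, 625
No ties — each value takes its position as its rank.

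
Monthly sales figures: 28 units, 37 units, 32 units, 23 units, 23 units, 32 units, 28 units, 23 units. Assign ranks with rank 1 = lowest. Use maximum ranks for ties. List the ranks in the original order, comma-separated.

5, 8, 7, 3, 3, 7, 5, 3

Sorted (ascending): 23, 23, 23, 28, 28, 32, 32, 37
The 3 values of 23 occupy positions 1–3 → each gets rank 3.
The 2 values of 28 occupy positions 4–5 → each gets rank 5.
The 2 values of 32 occupy positions 6–7 → each gets rank 7.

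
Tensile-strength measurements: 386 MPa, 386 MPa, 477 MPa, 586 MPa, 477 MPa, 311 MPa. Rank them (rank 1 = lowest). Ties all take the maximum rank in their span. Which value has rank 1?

311

Sorted (ascending): 311, 386, 386, 477, 477, 586
The 2 values of 386 occupy positions 2–3 → each gets rank 3.
The 2 values of 477 occupy positions 4–5 → each gets rank 5.
Rank 1 → value 311.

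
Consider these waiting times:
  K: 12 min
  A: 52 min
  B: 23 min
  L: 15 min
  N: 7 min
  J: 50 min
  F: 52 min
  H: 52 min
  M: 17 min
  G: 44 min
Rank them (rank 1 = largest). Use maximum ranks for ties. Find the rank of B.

6

Sorted (descending): 52, 52, 52, 50, 44, 23, 17, 15, 12, 7
The 3 values of 52 occupy positions 1–3 → each gets rank 3.
B has value 23 min → rank 6.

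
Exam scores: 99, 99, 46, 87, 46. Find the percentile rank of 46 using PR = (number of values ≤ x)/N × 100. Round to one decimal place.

N = 5.
Strictly below 46: 0. Equal to 46: 2.
PR = 2/5 × 100 = 40.0

40.0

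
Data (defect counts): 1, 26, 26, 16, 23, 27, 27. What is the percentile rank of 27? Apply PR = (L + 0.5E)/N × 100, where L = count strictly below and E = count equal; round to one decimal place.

85.7

N = 7.
Strictly below 27: 5. Equal to 27: 2.
PR = (5 + 0.5·2)/7 × 100 = 85.7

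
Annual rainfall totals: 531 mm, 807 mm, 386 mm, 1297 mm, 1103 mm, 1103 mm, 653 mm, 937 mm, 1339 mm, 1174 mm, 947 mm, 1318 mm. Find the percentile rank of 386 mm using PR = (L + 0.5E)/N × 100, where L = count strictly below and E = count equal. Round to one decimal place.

4.2

N = 12.
Strictly below 386: 0. Equal to 386: 1.
PR = (0 + 0.5·1)/12 × 100 = 4.2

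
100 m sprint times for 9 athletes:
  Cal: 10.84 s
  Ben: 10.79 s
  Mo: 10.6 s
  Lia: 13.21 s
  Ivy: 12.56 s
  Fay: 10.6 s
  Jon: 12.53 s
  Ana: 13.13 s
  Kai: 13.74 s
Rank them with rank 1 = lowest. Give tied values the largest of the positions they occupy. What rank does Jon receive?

Sorted (ascending): 10.6, 10.6, 10.79, 10.84, 12.53, 12.56, 13.13, 13.21, 13.74
The 2 values of 10.6 occupy positions 1–2 → each gets rank 2.
Jon has value 12.53 s → rank 5.

5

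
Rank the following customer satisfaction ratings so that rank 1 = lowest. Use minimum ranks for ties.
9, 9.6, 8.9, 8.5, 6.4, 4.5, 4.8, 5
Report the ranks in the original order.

7, 8, 6, 5, 4, 1, 2, 3

Sorted (ascending): 4.5, 4.8, 5, 6.4, 8.5, 8.9, 9, 9.6
No ties — each value takes its position as its rank.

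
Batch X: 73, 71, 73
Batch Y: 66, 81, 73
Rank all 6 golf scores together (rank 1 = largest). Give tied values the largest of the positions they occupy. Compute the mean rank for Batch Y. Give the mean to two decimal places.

Sorted (descending): 81, 73, 73, 73, 71, 66
The 3 values of 73 occupy positions 2–4 → each gets rank 4.
Batch Y values → pooled ranks: 66→6, 81→1, 73→4
Mean rank = (6 + 1 + 4) / 3 = 3.67

3.67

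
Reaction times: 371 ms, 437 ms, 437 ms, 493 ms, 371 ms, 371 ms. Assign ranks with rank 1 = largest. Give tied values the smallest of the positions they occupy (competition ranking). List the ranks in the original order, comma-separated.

4, 2, 2, 1, 4, 4

Sorted (descending): 493, 437, 437, 371, 371, 371
The 2 values of 437 occupy positions 2–3 → each gets rank 2.
The 3 values of 371 occupy positions 4–6 → each gets rank 4.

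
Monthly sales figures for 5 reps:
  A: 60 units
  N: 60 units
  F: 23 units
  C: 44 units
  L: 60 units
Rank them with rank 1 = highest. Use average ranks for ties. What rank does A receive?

Sorted (descending): 60, 60, 60, 44, 23
The 3 values of 60 occupy positions 1–3 → average rank 2.
A has value 60 units → rank 2.

2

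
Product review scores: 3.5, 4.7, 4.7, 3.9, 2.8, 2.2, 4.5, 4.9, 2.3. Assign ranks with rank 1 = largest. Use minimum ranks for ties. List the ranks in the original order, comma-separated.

6, 2, 2, 5, 7, 9, 4, 1, 8

Sorted (descending): 4.9, 4.7, 4.7, 4.5, 3.9, 3.5, 2.8, 2.3, 2.2
The 2 values of 4.7 occupy positions 2–3 → each gets rank 2.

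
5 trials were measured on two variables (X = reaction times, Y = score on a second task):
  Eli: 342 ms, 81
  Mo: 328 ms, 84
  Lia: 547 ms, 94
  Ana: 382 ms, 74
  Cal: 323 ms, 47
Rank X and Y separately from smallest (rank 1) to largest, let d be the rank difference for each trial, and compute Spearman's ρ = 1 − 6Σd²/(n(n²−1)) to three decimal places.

Ranks of variable 1: 3, 2, 5, 4, 1
Ranks of variable 2: 3, 4, 5, 2, 1
d = r₁ − r₂: 0, -2, 0, 2, 0
d²: 0, 4, 0, 4, 0; Σd² = 8
ρ = 1 − 6·8/(5·24) = 1 − 48/120 = 0.600

0.600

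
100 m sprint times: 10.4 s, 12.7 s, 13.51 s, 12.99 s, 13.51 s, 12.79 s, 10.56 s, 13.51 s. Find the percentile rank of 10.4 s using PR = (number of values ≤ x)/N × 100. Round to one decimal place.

12.5

N = 8.
Strictly below 10.4: 0. Equal to 10.4: 1.
PR = 1/8 × 100 = 12.5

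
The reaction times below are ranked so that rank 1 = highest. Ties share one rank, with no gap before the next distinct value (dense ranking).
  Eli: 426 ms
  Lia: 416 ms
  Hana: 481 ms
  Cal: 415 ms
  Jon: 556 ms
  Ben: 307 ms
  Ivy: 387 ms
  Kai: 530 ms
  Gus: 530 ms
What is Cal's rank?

Sorted (descending): 556, 530, 530, 481, 426, 416, 415, 387, 307
The 2 values of 530 share dense rank 2.
Remaining distinct values take the next consecutive integers.
Cal has value 415 ms → rank 6.

6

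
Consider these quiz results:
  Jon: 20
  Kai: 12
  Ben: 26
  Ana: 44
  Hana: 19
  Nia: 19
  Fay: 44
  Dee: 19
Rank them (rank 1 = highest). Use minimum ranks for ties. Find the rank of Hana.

5

Sorted (descending): 44, 44, 26, 20, 19, 19, 19, 12
The 2 values of 44 occupy positions 1–2 → each gets rank 1.
The 3 values of 19 occupy positions 5–7 → each gets rank 5.
Hana has value 19 → rank 5.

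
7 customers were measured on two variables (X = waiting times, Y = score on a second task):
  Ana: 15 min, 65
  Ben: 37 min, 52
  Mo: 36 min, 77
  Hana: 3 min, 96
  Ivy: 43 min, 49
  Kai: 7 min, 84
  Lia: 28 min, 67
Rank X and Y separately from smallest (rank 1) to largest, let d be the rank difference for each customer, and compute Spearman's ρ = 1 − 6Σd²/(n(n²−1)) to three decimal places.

Ranks of variable 1: 3, 6, 5, 1, 7, 2, 4
Ranks of variable 2: 3, 2, 5, 7, 1, 6, 4
d = r₁ − r₂: 0, 4, 0, -6, 6, -4, 0
d²: 0, 16, 0, 36, 36, 16, 0; Σd² = 104
ρ = 1 − 6·104/(7·48) = 1 − 624/336 = -0.857

-0.857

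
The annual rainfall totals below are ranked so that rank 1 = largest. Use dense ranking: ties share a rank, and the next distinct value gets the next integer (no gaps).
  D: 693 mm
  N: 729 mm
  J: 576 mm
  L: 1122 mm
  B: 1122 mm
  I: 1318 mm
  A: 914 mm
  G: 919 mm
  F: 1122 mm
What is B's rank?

2

Sorted (descending): 1318, 1122, 1122, 1122, 919, 914, 729, 693, 576
The 3 values of 1122 share dense rank 2.
Remaining distinct values take the next consecutive integers.
B has value 1122 mm → rank 2.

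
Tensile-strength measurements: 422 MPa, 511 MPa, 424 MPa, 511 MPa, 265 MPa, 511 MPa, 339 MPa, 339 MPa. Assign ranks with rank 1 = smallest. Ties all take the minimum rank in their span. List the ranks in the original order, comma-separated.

4, 6, 5, 6, 1, 6, 2, 2

Sorted (ascending): 265, 339, 339, 422, 424, 511, 511, 511
The 2 values of 339 occupy positions 2–3 → each gets rank 2.
The 3 values of 511 occupy positions 6–8 → each gets rank 6.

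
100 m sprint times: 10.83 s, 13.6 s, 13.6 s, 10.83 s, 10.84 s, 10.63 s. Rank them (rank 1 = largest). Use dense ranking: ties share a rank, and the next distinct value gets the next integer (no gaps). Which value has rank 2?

Sorted (descending): 13.6, 13.6, 10.84, 10.83, 10.83, 10.63
The 2 values of 13.6 share dense rank 1.
The 2 values of 10.83 share dense rank 3.
Remaining distinct values take the next consecutive integers.
Rank 2 → value 10.84.

10.84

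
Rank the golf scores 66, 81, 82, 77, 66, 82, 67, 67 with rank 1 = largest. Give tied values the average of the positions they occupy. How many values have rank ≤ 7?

Sorted (descending): 82, 82, 81, 77, 67, 67, 66, 66
The 2 values of 82 occupy positions 1–2 → average rank (1+2)/2 = 1.5.
The 2 values of 67 occupy positions 5–6 → average rank (5+6)/2 = 5.5.
The 2 values of 66 occupy positions 7–8 → average rank (7+8)/2 = 7.5.
Ranks ≤ 7: {1.5, 1.5, 3, 4, 5.5, 5.5} → 6 values.

6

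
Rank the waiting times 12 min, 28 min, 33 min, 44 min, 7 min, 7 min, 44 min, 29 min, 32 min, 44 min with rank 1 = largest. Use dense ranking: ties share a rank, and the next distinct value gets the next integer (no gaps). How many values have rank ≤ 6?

8

Sorted (descending): 44, 44, 44, 33, 32, 29, 28, 12, 7, 7
The 3 values of 44 share dense rank 1.
The 2 values of 7 share dense rank 7.
Remaining distinct values take the next consecutive integers.
Ranks ≤ 6: {1, 1, 1, 2, 3, 4, 5, 6} → 8 values.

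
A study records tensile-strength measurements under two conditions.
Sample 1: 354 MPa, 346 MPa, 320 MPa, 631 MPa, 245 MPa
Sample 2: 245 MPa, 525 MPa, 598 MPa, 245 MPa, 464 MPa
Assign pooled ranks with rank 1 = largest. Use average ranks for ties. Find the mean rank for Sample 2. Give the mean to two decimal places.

Sorted (descending): 631, 598, 525, 464, 354, 346, 320, 245, 245, 245
The 3 values of 245 occupy positions 8–10 → average rank 9.
Sample 2 values → pooled ranks: 245→9, 525→3, 598→2, 245→9, 464→4
Mean rank = (9 + 3 + 2 + 9 + 4) / 5 = 5.40

5.40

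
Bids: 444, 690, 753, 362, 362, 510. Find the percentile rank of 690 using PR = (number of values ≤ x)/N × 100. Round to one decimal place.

N = 6.
Strictly below 690: 4. Equal to 690: 1.
PR = 5/6 × 100 = 83.3

83.3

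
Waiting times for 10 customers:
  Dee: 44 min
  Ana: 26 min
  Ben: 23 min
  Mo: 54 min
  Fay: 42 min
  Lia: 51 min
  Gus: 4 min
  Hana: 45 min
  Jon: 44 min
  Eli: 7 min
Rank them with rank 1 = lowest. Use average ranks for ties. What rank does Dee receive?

Sorted (ascending): 4, 7, 23, 26, 42, 44, 44, 45, 51, 54
The 2 values of 44 occupy positions 6–7 → average rank (6+7)/2 = 6.5.
Dee has value 44 min → rank 6.5.

6.5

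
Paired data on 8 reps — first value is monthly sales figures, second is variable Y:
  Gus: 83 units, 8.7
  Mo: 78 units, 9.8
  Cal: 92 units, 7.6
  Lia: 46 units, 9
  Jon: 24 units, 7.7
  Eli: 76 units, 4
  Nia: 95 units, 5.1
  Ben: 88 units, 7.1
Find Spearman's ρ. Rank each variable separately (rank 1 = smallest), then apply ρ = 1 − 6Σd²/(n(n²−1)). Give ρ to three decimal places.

-0.381

Ranks of variable 1: 5, 4, 7, 2, 1, 3, 8, 6
Ranks of variable 2: 6, 8, 4, 7, 5, 1, 2, 3
d = r₁ − r₂: -1, -4, 3, -5, -4, 2, 6, 3
d²: 1, 16, 9, 25, 16, 4, 36, 9; Σd² = 116
ρ = 1 − 6·116/(8·63) = 1 − 696/504 = -0.381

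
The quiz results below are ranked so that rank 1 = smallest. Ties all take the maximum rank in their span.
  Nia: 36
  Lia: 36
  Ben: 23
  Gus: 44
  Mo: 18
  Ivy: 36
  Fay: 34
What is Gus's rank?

Sorted (ascending): 18, 23, 34, 36, 36, 36, 44
The 3 values of 36 occupy positions 4–6 → each gets rank 6.
Gus has value 44 → rank 7.

7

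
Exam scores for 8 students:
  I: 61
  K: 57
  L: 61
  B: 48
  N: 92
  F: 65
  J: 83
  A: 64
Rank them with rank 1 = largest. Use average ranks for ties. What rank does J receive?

Sorted (descending): 92, 83, 65, 64, 61, 61, 57, 48
The 2 values of 61 occupy positions 5–6 → average rank (5+6)/2 = 5.5.
J has value 83 → rank 2.

2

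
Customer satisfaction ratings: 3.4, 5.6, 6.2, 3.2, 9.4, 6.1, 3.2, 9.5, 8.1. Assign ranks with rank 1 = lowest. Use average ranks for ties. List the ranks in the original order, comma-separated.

Sorted (ascending): 3.2, 3.2, 3.4, 5.6, 6.1, 6.2, 8.1, 9.4, 9.5
The 2 values of 3.2 occupy positions 1–2 → average rank (1+2)/2 = 1.5.

3, 4, 6, 1.5, 8, 5, 1.5, 9, 7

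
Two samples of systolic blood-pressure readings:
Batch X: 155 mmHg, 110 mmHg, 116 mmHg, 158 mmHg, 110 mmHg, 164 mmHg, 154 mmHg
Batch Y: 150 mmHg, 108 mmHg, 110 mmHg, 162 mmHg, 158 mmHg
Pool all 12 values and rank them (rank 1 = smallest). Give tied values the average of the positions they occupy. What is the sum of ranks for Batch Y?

30.5

Sorted (ascending): 108, 110, 110, 110, 116, 150, 154, 155, 158, 158, 162, 164
The 3 values of 110 occupy positions 2–4 → average rank 3.
The 2 values of 158 occupy positions 9–10 → average rank (9+10)/2 = 9.5.
Batch Y values → pooled ranks: 150→6, 108→1, 110→3, 162→11, 158→9.5
Rank sum = 6 + 1 + 3 + 11 + 9.5 = 30.5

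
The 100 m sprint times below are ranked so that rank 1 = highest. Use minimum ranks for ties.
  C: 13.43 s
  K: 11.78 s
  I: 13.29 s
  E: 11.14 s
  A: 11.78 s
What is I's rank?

Sorted (descending): 13.43, 13.29, 11.78, 11.78, 11.14
The 2 values of 11.78 occupy positions 3–4 → each gets rank 3.
I has value 13.29 s → rank 2.

2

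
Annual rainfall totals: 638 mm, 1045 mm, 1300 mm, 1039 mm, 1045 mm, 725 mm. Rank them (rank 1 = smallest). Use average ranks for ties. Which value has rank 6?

Sorted (ascending): 638, 725, 1039, 1045, 1045, 1300
The 2 values of 1045 occupy positions 4–5 → average rank (4+5)/2 = 4.5.
Rank 6 → value 1300.

1300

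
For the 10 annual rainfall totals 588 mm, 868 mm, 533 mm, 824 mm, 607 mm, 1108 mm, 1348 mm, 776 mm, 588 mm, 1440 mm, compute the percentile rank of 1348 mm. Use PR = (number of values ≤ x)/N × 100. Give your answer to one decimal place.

N = 10.
Strictly below 1348: 8. Equal to 1348: 1.
PR = 9/10 × 100 = 90.0

90.0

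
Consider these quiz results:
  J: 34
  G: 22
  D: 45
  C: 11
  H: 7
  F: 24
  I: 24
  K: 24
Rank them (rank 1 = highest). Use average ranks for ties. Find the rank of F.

Sorted (descending): 45, 34, 24, 24, 24, 22, 11, 7
The 3 values of 24 occupy positions 3–5 → average rank 4.
F has value 24 → rank 4.

4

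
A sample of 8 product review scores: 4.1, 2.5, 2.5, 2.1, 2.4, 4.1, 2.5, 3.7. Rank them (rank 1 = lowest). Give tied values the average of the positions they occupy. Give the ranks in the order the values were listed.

Sorted (ascending): 2.1, 2.4, 2.5, 2.5, 2.5, 3.7, 4.1, 4.1
The 3 values of 2.5 occupy positions 3–5 → average rank 4.
The 2 values of 4.1 occupy positions 7–8 → average rank (7+8)/2 = 7.5.

7.5, 4, 4, 1, 2, 7.5, 4, 6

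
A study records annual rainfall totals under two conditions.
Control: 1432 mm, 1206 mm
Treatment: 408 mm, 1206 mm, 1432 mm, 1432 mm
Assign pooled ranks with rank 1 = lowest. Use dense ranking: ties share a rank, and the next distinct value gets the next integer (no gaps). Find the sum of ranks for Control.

5

Sorted (ascending): 408, 1206, 1206, 1432, 1432, 1432
The 2 values of 1206 share dense rank 2.
The 3 values of 1432 share dense rank 3.
Remaining distinct values take the next consecutive integers.
Control values → pooled ranks: 1432→3, 1206→2
Rank sum = 3 + 2 = 5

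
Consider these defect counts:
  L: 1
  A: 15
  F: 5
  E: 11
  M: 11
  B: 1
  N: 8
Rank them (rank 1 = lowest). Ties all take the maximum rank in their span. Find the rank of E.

Sorted (ascending): 1, 1, 5, 8, 11, 11, 15
The 2 values of 1 occupy positions 1–2 → each gets rank 2.
The 2 values of 11 occupy positions 5–6 → each gets rank 6.
E has value 11 → rank 6.

6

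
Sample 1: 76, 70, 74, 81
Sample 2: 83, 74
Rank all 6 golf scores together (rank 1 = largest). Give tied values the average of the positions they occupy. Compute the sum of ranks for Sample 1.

15.5

Sorted (descending): 83, 81, 76, 74, 74, 70
The 2 values of 74 occupy positions 4–5 → average rank (4+5)/2 = 4.5.
Sample 1 values → pooled ranks: 76→3, 70→6, 74→4.5, 81→2
Rank sum = 3 + 6 + 4.5 + 2 = 15.5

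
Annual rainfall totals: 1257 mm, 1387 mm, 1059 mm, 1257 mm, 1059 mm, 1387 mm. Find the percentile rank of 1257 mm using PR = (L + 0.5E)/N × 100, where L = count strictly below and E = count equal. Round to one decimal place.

N = 6.
Strictly below 1257: 2. Equal to 1257: 2.
PR = (2 + 0.5·2)/6 × 100 = 50.0

50.0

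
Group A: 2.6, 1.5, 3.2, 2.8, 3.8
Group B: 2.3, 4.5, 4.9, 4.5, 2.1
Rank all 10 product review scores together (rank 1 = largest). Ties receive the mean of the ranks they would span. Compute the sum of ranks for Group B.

23

Sorted (descending): 4.9, 4.5, 4.5, 3.8, 3.2, 2.8, 2.6, 2.3, 2.1, 1.5
The 2 values of 4.5 occupy positions 2–3 → average rank (2+3)/2 = 2.5.
Group B values → pooled ranks: 2.3→8, 4.5→2.5, 4.9→1, 4.5→2.5, 2.1→9
Rank sum = 8 + 2.5 + 1 + 2.5 + 9 = 23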